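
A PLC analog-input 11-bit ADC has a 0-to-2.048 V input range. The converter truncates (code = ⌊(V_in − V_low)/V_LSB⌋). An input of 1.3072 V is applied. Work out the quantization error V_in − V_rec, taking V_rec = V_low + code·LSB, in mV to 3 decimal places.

LSB = 2.048/2^11 = 1.000 mV.
(V_in − V_low)/LSB = (1.3072 − 0)/0.001 = 1307.2000 → code 1307 (floor).
V_rec = 0 + 1307·0.001 = 1.307 V.
Error = 1.3072 − 1.307 = 0.0002 V = 0.200 mV.

0.200 mV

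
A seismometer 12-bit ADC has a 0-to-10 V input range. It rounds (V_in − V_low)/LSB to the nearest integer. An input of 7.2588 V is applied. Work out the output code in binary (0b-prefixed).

With 4096 levels over 10 V, one step is 2.441 mV.
(7.2588 − 0) / 0.00244141 = 2973.204 LSBs.
So the output code is 2973.
In binary (0b-prefixed): 0b101110011101.

code 0b101110011101 (decimal 2973)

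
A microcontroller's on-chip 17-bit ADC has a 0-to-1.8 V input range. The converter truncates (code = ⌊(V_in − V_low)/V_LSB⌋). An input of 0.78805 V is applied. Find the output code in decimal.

code 57384

LSB = 1.8 V / 131072 = 13.73 µV.
Input sits at 57384.050 steps above V_low.
So the output code is 57384.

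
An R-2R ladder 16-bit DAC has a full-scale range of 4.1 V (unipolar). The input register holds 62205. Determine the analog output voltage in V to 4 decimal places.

LSB = 4.1 V / 2^16 = 62.56 µV.
V_out = 0 + 62205 × 6.2561e-05 V = 3.89161 V.

3.8916 V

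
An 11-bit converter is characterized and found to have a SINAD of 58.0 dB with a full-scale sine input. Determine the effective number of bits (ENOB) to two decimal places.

9.34 bits

ENOB = (SINAD − 1.76) / 6.02 = (58.0 − 1.76)/6.02 = 9.342.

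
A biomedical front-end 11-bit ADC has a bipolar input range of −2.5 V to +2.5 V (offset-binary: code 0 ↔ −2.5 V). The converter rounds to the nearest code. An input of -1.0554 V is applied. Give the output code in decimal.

Full-scale span = 5 V; LSB = 5/2^11 = 2.441 mV.
(-1.0554 − (−2.5)) / 0.00244141 = 591.708 LSBs.
round(591.708) = 592.

code 592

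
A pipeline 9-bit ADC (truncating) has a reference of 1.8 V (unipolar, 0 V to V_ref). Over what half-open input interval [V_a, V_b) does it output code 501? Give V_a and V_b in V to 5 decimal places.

LSB = 1.8/2^9 = 3.516 mV.
V_a = V_low + 501·LSB = 1.76133 V; V_b = V_low + 502·LSB = 1.76484 V.

[1.76133 V, 1.76484 V)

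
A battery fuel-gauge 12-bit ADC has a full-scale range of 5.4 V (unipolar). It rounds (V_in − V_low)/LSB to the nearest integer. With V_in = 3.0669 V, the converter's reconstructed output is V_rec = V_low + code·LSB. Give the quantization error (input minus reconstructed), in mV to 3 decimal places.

One LSB is 5.4 V / 4096 = 1.318 mV.
(3.0669 − 0)/0.00131836 = 2326.3004; round gives code 2326.
V_rec = 0 + 2326·0.00131836 = 3.0665039 V.
V_in − V_rec = 0.000396094 V = 0.396 mV.

0.396 mV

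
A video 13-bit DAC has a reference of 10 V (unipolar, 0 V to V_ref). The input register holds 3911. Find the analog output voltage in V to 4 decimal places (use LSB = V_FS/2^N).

4.7742 V

LSB = 10 V / 2^13 = 1.221 mV.
V_out = 0 + 3911 × 0.0012207 V = 4.77417 V.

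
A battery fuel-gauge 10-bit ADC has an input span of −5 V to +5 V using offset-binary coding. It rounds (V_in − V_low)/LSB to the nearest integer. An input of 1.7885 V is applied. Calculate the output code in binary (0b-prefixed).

code 0b1010110111 (decimal 695)

Full-scale span = 10 V; LSB = 10/2^10 = 9.766 mV.
(V_in − V_low)/LSB = (1.7885 − (−5)) / 0.00976562 = 695.142.
round(695.142) = 695.
In binary (0b-prefixed): 0b1010110111.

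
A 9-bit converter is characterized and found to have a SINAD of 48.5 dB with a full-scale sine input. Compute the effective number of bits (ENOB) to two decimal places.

7.76 bits

ENOB = (SINAD − 1.76) / 6.02 = (48.5 − 1.76)/6.02 = 7.764.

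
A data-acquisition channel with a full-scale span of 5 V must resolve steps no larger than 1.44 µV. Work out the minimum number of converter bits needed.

22 bits

Number of steps required ≥ 5 V / 1.44 µV = 3472222.22.
Need 2^N ≥ 3472222.22; 2^21 = 2097152, 2^22 = 4194304.
Minimum N = 22.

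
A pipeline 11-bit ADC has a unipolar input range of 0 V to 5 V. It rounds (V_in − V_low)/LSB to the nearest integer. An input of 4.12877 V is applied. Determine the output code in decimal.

code 1691

Full-scale span = 5 V; LSB = 5/2^11 = 2.441 mV.
Input sits at 1691.144 steps above V_low.
Round → code 1691.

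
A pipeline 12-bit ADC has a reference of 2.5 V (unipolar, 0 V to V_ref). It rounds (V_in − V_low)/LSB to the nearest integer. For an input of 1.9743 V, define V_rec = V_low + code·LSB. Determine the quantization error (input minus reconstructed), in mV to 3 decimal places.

-0.187 mV

Step size: 2.5 V ÷ 2^12 = 0.610 mV.
(1.9743 − 0)/0.000610352 = 3234.6931; round gives code 3235.
Reconstructed: 1.9744873 V.
V_in − V_rec = -0.000187305 V = -0.187 mV.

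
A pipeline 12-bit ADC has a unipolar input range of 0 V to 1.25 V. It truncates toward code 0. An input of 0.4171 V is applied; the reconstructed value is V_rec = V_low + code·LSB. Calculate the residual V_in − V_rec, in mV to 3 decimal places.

0.230 mV

LSB = 1.25/2^12 = 305.18 µV.
(0.4171 − 0)/0.000305176 = 1366.7533; ⌊·⌋ gives code 1366.
Code 1366 maps back to 0 + 1366×0.000305176 V = 0.41687012 V.
V_in − V_rec = 0.000229883 V = 0.230 mV.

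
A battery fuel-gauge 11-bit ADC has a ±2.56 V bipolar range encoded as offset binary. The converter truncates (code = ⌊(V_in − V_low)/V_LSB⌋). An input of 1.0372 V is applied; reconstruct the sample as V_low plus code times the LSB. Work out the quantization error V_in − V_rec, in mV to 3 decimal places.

2.200 mV

LSB = 5.12/2^11 = 2.500 mV.
(1.0372 − (−2.56))/0.0025 = 1438.8800; ⌊·⌋ gives code 1438.
Reconstructed: 1.035 V.
V_in − V_rec = 0.0022 V = 2.200 mV.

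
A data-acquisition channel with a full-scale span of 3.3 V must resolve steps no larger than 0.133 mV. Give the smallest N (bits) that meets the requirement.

15 bits

Number of steps required ≥ 3.3 V / 0.133 mV = 24812.03.
Need 2^N ≥ 24812.03; 2^14 = 16384, 2^15 = 32768.
Minimum N = 15.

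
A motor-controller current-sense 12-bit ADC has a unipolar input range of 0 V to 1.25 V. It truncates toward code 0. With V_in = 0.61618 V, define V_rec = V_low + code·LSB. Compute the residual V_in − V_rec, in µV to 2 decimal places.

30.10 µV

LSB = 1.25/2^12 = 305.18 µV.
Scaled input = 2019.0986 LSBs, so code = 2019.
V_rec = 0 + 2019·0.000305176 = 0.6161499 V.
Difference: 3.00977e-05 V → 30.10 µV.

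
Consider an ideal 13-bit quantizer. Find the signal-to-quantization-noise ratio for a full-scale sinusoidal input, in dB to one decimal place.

80.0 dB

SNR ≈ 6.02·N + 1.76 dB = 6.02·13 + 1.76 = 80.02 dB.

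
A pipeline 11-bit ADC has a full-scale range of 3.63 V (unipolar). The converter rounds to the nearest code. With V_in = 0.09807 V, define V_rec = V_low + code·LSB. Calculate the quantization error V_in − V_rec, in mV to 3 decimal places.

One LSB is 3.63 V / 2048 = 1.772 mV.
(V_in − V_low)/LSB = (0.09807 − 0)/0.00177246 = 55.3299 → code 55 (round).
V_rec = 0 + 55·0.00177246 = 0.097485352 V.
Difference: 0.000584648 V → 0.585 mV.

0.585 mV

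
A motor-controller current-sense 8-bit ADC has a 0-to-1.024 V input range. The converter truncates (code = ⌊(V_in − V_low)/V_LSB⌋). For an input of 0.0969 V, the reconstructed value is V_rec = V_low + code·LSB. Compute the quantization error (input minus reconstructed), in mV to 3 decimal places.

0.900 mV

LSB = 1.024/2^8 = 4.000 mV.
(V_in − V_low)/LSB = (0.0969 − 0)/0.004 = 24.2250 → code 24 (floor).
Reconstructed: 0.096 V.
Difference: 0.0009 V → 0.900 mV.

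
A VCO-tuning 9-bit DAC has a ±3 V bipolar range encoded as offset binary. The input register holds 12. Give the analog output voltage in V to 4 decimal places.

LSB = 6 V / 2^9 = 11.719 mV.
V_out = (−3) + 12 × 0.0117188 V = -2.85938 V.

-2.8594 V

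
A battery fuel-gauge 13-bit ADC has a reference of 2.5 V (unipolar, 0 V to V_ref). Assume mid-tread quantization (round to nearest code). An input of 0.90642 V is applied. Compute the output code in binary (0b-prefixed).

code 0b101110011010 (decimal 2970)

With 8192 levels over 2.5 V, one step is 305.18 µV.
(0.90642 − 0) / 0.000305176 = 2970.157 LSBs.
round(2970.157) = 2970.
In binary (0b-prefixed): 0b101110011010.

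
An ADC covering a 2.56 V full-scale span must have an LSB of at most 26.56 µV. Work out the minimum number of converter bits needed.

Number of steps required ≥ 2.56 V / 26.56 µV = 96385.54.
Need 2^N ≥ 96385.54; 2^16 = 65536, 2^17 = 131072.
Minimum N = 17.

17 bits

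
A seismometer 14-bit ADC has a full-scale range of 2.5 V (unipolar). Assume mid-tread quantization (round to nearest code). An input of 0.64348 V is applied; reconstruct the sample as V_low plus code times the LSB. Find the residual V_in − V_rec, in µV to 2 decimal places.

16.87 µV

Step size: 2.5 V ÷ 2^14 = 152.59 µV.
(V_in − V_low)/LSB = (0.64348 − 0)/0.000152588 = 4217.1105 → code 4217 (round).
Reconstructed: 0.64346313 V.
V_in − V_rec = 1.68652e-05 V = 16.87 µV.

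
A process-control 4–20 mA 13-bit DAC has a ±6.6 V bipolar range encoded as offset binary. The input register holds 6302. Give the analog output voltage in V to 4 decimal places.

3.5546 V

LSB = 13.2 V / 2^13 = 1.611 mV.
V_out = (−6.6) + 6302 × 0.00161133 V = 3.55459 V.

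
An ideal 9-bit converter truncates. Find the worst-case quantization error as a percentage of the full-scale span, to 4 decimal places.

0.1953 %

Truncating → worst-case error = 1 LSB = V_FS/2^9, so 100/512 = 0.195312 % of full scale.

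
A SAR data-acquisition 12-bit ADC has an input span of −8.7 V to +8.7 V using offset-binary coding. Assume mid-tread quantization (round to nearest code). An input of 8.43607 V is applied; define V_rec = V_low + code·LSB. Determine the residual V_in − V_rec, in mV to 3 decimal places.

-0.551 mV

Step size: 17.4 V ÷ 2^12 = 4.248 mV.
(V_in − V_low)/LSB = (8.43607 − (−8.7))/0.00424805 = 4033.8703 → code 4034 (round).
Code 4034 maps back to (−8.7) + 4034×0.00424805 V = 8.4366211 V.
Difference: -0.000551094 V → -0.551 mV.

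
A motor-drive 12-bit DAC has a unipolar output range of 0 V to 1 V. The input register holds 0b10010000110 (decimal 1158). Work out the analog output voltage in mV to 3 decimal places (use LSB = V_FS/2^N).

LSB = 1 V / 2^12 = 244.14 µV.
Code 0b10010000110 = 1158 decimal.
V_out = 0 + 1158 × 0.000244141 V = 0.282715 V.
= 282.715 mV.

282.715 mV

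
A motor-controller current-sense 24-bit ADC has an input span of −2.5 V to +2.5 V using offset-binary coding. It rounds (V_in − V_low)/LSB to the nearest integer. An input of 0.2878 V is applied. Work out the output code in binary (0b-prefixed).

code 0b100011101011110001000001 (decimal 9354305)

Full-scale span = 5 V; LSB = 5/2^24 = 0.30 µV.
Input sits at 9354304.553 steps above V_low.
Round → code 9354305.
In binary (0b-prefixed): 0b100011101011110001000001.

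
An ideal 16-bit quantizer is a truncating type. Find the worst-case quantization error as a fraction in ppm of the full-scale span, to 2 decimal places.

15.26 ppm

Truncating → worst-case error = 1 LSB = V_FS/2^16, so 1e+06/65536 = 15.2588 ppm of full scale.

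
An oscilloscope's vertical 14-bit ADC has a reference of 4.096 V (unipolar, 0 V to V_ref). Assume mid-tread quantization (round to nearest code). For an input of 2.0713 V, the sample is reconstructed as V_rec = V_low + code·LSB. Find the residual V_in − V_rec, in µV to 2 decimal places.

50.00 µV

One LSB is 4.096 V / 16384 = 250.00 µV.
Scaled input = 8285.2000 LSBs, so code = 8285.
Code 8285 maps back to 0 + 8285×0.00025 V = 2.07125 V.
Error = 2.0713 − 2.07125 = 5e-05 V = 50.00 µV.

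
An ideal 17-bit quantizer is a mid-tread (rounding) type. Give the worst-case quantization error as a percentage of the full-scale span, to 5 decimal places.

0.00038 %

Rounding → worst-case error = ½ LSB = V_FS/2^18, so 100/262144 = 0.00038147 % of full scale.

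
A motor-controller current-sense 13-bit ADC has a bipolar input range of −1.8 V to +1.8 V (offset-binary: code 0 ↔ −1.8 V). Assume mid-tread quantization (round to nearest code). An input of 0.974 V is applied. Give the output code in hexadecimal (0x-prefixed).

Full-scale span = 3.6 V; LSB = 3.6/2^13 = 439.45 µV.
(0.974 − (−1.8)) / 0.000439453 = 6312.391 LSBs.
round(6312.391) = 6312.
In hexadecimal (0x-prefixed): 0x18A8.

code 0x18A8 (decimal 6312)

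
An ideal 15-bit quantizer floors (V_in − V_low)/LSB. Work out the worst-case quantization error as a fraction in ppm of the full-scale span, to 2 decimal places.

Truncating → worst-case error = 1 LSB = V_FS/2^15, so 1e+06/32768 = 30.5176 ppm of full scale.

30.52 ppm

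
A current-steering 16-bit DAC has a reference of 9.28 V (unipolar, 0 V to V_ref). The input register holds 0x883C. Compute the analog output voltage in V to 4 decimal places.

LSB = 9.28 V / 2^16 = 141.60 µV.
Code 0x883C = 34876 decimal.
V_out = 0 + 34876 × 0.000141602 V = 4.9385 V.

4.9385 V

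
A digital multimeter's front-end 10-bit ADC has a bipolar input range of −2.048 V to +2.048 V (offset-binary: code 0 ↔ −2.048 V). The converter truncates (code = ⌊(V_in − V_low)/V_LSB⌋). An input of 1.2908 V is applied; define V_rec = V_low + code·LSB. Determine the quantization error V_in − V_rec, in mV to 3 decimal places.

LSB = 4.096/2^10 = 4.000 mV.
(1.2908 − (−2.048))/0.004 = 834.7000; ⌊·⌋ gives code 834.
Reconstructed: 1.288 V.
Error = 1.2908 − 1.288 = 0.0028 V = 2.800 mV.

2.800 mV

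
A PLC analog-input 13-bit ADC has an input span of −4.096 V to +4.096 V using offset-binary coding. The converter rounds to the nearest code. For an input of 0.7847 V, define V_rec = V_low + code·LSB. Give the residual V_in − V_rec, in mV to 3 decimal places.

-0.300 mV

One LSB is 8.192 V / 8192 = 1.000 mV.
Scaled input = 4880.7000 LSBs, so code = 4881.
V_rec = (−4.096) + 4881·0.001 = 0.785 V.
Error = 0.7847 − 0.785 = -0.0003 V = -0.300 mV.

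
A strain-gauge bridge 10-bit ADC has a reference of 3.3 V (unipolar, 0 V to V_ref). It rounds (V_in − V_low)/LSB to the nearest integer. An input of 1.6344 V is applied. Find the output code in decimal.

With 1024 levels over 3.3 V, one step is 3.223 mV.
Input sits at 507.159 steps above V_low.
So the output code is 507.

code 507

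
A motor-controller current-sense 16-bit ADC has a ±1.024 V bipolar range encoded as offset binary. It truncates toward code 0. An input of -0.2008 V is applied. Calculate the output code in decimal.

code 26342

LSB = 2.048 V / 65536 = 31.25 µV.
Input sits at 26342.400 steps above V_low.
⌊·⌋(26342.400) = 26342.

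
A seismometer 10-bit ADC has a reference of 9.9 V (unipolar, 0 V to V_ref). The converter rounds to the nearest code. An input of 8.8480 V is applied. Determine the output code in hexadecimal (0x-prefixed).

code 0x393 (decimal 915)

LSB = 9.9 V / 1024 = 9.668 mV.
(8.8480 − 0) / 0.00966797 = 915.187 LSBs.
So the output code is 915.
In hexadecimal (0x-prefixed): 0x393.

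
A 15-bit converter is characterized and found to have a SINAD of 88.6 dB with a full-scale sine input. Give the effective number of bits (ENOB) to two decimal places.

14.43 bits

ENOB = (SINAD − 1.76) / 6.02 = (88.6 − 1.76)/6.02 = 14.425.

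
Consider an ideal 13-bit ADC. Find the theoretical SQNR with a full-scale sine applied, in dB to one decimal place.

SNR ≈ 6.02·N + 1.76 dB = 6.02·13 + 1.76 = 80.02 dB.

80.0 dB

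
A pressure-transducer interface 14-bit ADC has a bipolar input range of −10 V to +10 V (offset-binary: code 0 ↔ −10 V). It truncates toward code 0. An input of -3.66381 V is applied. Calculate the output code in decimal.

code 5190

LSB = 20 V / 16384 = 1.221 mV.
Input sits at 5190.607 steps above V_low.
⌊·⌋(5190.607) = 5190.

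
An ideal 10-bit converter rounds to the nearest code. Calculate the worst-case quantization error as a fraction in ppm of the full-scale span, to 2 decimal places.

488.28 ppm

Rounding → worst-case error = ½ LSB = V_FS/2^11, so 1e+06/2048 = 488.281 ppm of full scale.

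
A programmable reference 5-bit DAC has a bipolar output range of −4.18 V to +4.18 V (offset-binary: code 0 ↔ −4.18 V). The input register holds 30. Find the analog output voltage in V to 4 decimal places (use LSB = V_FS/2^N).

3.6575 V

LSB = 8.36 V / 2^5 = 261.250 mV.
V_out = (−4.18) + 30 × 0.26125 V = 3.6575 V.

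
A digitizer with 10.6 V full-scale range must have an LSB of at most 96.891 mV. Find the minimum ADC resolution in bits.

Number of steps required ≥ 10.6 V / 96.891 mV = 109.40.
Need 2^N ≥ 109.40; 2^6 = 64, 2^7 = 128.
Minimum N = 7.

7 bits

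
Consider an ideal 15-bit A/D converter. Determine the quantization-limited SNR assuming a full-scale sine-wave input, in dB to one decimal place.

92.1 dB

SNR ≈ 6.02·N + 1.76 dB = 6.02·15 + 1.76 = 92.06 dB.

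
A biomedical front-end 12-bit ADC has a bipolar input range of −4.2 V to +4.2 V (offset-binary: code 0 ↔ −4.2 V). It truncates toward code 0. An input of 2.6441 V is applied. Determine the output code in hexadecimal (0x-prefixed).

Full-scale span = 8.4 V; LSB = 8.4/2^12 = 2.051 mV.
Input sits at 3337.314 steps above V_low.
Floor → code 3337.
In hexadecimal (0x-prefixed): 0xD09.

code 0xD09 (decimal 3337)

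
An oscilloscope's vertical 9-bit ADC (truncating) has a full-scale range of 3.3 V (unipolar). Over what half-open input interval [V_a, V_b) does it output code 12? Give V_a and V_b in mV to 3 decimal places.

[77.344 mV, 83.789 mV)

LSB = 3.3/2^9 = 6.445 mV.
V_a = V_low + 12·LSB = 0.0773438 V; V_b = V_low + 13·LSB = 0.0837891 V.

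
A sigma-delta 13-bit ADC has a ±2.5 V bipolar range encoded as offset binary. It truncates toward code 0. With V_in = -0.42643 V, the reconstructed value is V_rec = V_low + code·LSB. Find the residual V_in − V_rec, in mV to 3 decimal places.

0.206 mV

LSB = 5/2^13 = 0.610 mV.
(V_in − V_low)/LSB = (-0.42643 − (−2.5))/0.000610352 = 3397.3371 → code 3397 (floor).
V_rec = (−2.5) + 3397·0.000610352 = -0.42663574 V.
Error = -0.42643 − (−0.42663574) = 0.000205742 V = 0.206 mV.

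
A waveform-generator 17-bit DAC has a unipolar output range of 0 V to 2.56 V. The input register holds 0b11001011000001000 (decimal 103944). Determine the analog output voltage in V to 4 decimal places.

LSB = 2.56 V / 2^17 = 19.53 µV.
Code 0b11001011000001000 = 103944 decimal.
V_out = 0 + 103944 × 1.95313e-05 V = 2.03016 V.

2.0302 V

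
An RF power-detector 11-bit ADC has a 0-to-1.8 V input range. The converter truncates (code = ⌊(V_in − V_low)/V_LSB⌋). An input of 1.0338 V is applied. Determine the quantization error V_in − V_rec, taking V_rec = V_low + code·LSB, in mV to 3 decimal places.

0.206 mV

Step size: 1.8 V ÷ 2^11 = 0.879 mV.
(V_in − V_low)/LSB = (1.0338 − 0)/0.000878906 = 1176.2347 → code 1176 (floor).
Code 1176 maps back to 0 + 1176×0.000878906 V = 1.0335938 V.
V_in − V_rec = 0.00020625 V = 0.206 mV.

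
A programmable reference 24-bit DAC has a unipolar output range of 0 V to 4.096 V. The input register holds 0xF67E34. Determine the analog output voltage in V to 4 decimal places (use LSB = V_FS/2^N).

3.9439 V

LSB = 4.096 V / 2^24 = 0.24 µV.
Code 0xF67E34 = 16154164 decimal.
V_out = 0 + 16154164 × 2.44141e-07 V = 3.94389 V.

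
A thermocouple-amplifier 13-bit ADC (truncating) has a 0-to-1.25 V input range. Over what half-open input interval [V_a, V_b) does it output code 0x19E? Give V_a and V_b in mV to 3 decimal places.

[63.171 mV, 63.324 mV)

LSB = 1.25/2^13 = 152.59 µV.
Code 0x19E = 414 decimal.
V_a = V_low + 414·LSB = 0.0631714 V; V_b = V_low + 415·LSB = 0.063324 V.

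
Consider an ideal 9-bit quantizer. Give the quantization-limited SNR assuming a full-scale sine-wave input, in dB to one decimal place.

SNR ≈ 6.02·N + 1.76 dB = 6.02·9 + 1.76 = 55.94 dB.

55.9 dB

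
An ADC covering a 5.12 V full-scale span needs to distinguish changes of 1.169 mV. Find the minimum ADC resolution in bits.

13 bits

Number of steps required ≥ 5.12 V / 1.169 mV = 4379.81.
Need 2^N ≥ 4379.81; 2^12 = 4096, 2^13 = 8192.
Minimum N = 13.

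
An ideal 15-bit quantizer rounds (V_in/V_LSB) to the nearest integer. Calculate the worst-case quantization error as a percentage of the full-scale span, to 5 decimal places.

Rounding → worst-case error = ½ LSB = V_FS/2^16, so 100/65536 = 0.00152588 % of full scale.

0.00153 %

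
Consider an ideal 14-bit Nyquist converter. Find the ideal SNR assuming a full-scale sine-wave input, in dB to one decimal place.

86.0 dB

SNR ≈ 6.02·N + 1.76 dB = 6.02·14 + 1.76 = 86.04 dB.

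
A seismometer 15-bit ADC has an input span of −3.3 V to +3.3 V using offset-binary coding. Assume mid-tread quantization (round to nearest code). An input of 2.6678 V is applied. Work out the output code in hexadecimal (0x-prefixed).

With 32768 levels over 6.6 V, one step is 201.42 µV.
(V_in − V_low)/LSB = (2.6678 − (−3.3)) / 0.000201416 = 29629.223.
Round → code 29629.
In hexadecimal (0x-prefixed): 0x73BD.

code 0x73BD (decimal 29629)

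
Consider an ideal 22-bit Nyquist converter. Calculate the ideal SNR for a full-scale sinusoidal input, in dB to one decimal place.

134.2 dB

SNR ≈ 6.02·N + 1.76 dB = 6.02·22 + 1.76 = 134.20 dB.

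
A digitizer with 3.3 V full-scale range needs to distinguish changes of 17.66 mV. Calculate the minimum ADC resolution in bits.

Number of steps required ≥ 3.3 V / 17.66 mV = 186.86.
Need 2^N ≥ 186.86; 2^7 = 128, 2^8 = 256.
Minimum N = 8.

8 bits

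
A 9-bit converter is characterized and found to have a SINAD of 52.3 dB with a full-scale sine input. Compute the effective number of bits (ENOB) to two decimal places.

8.40 bits

ENOB = (SINAD − 1.76) / 6.02 = (52.3 − 1.76)/6.02 = 8.395.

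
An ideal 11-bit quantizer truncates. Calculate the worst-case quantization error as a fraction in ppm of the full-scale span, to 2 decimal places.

488.28 ppm

Truncating → worst-case error = 1 LSB = V_FS/2^11, so 1e+06/2048 = 488.281 ppm of full scale.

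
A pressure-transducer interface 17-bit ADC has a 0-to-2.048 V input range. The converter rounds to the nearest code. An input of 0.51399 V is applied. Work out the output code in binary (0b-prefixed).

Full-scale span = 2.048 V; LSB = 2.048/2^17 = 15.62 µV.
Input sits at 32895.360 steps above V_low.
round(32895.360) = 32895.
In binary (0b-prefixed): 0b1000000001111111.

code 0b1000000001111111 (decimal 32895)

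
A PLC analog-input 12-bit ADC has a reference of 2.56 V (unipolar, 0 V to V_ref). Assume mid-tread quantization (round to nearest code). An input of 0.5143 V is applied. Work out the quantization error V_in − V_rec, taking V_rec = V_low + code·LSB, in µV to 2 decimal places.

-75.00 µV

Step size: 2.56 V ÷ 2^12 = 0.625 mV.
(0.5143 − 0)/0.000625 = 822.8800; round gives code 823.
Reconstructed: 0.514375 V.
V_in − V_rec = -7.5e-05 V = -75.00 µV.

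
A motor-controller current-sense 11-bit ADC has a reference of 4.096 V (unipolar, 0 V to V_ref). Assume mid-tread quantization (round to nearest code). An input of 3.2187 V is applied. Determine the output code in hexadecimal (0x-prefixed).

code 0x649 (decimal 1609)

With 2048 levels over 4.096 V, one step is 2.000 mV.
Input sits at 1609.350 steps above V_low.
Round → code 1609.
In hexadecimal (0x-prefixed): 0x649.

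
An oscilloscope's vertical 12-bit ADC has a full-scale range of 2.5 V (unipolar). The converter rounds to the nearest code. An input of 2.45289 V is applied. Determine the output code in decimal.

code 4019

With 4096 levels over 2.5 V, one step is 0.610 mV.
(V_in − V_low)/LSB = (2.45289 − 0) / 0.000610352 = 4018.815.
So the output code is 4019.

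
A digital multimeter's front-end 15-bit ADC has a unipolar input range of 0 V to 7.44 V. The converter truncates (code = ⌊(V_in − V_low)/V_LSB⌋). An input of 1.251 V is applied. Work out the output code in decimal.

code 5509

With 32768 levels over 7.44 V, one step is 227.05 µV.
(1.251 − 0) / 0.000227051 = 5509.781 LSBs.
Floor → code 5509.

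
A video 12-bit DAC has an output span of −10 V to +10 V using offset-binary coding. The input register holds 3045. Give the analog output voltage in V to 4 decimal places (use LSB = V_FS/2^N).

4.8682 V

LSB = 20 V / 2^12 = 4.883 mV.
V_out = (−10) + 3045 × 0.00488281 V = 4.86816 V.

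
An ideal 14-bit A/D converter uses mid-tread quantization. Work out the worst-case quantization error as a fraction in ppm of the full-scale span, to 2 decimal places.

Rounding → worst-case error = ½ LSB = V_FS/2^15, so 1e+06/32768 = 30.5176 ppm of full scale.

30.52 ppm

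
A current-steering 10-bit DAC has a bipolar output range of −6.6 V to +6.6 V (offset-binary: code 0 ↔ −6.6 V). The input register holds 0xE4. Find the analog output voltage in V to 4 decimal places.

LSB = 13.2 V / 2^10 = 12.891 mV.
Code 0xE4 = 228 decimal.
V_out = (−6.6) + 228 × 0.0128906 V = -3.66094 V.

-3.6609 V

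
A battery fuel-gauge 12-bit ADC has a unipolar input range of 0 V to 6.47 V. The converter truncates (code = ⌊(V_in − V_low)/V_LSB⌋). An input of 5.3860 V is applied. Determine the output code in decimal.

LSB = 6.47 V / 4096 = 1.580 mV.
(V_in − V_low)/LSB = (5.3860 − 0) / 0.00157959 = 3409.746.
So the output code is 3409.

code 3409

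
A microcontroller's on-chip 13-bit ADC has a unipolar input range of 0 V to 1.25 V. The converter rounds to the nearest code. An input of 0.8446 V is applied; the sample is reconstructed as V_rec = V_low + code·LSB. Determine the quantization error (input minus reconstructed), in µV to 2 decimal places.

26.03 µV

One LSB is 1.25 V / 8192 = 152.59 µV.
(0.8446 − 0)/0.000152588 = 5535.1706; round gives code 5535.
V_rec = 0 + 5535·0.000152588 = 0.84457397 V.
Error = 0.8446 − 0.84457397 = 2.60254e-05 V = 26.03 µV.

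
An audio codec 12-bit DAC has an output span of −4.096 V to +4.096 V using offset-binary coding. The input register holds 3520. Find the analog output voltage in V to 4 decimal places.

2.9440 V

LSB = 8.192 V / 2^12 = 2.000 mV.
V_out = (−4.096) + 3520 × 0.002 V = 2.944 V.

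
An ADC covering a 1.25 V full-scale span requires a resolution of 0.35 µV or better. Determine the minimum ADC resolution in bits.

22 bits

Number of steps required ≥ 1.25 V / 0.35 µV = 3571428.57.
Need 2^N ≥ 3571428.57; 2^21 = 2097152, 2^22 = 4194304.
Minimum N = 22.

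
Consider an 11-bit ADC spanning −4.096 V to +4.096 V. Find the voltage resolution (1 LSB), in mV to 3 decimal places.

4.000 mV

Full-scale span = 8.192 V.
LSB = 8.192 / 2^11 = 8.192 / 2048 = 0.004 V = 4.000 mV.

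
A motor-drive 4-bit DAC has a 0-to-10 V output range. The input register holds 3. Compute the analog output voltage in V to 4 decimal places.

1.8750 V

LSB = 10 V / 2^4 = 0.6250 V.
V_out = 0 + 3 × 0.625 V = 1.875 V.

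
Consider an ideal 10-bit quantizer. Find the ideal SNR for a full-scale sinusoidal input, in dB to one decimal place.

62.0 dB

SNR ≈ 6.02·N + 1.76 dB = 6.02·10 + 1.76 = 61.96 dB.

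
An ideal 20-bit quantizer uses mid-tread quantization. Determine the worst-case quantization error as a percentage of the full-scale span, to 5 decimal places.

0.00005 %

Rounding → worst-case error = ½ LSB = V_FS/2^21, so 100/2097152 = 4.76837e-05 % of full scale.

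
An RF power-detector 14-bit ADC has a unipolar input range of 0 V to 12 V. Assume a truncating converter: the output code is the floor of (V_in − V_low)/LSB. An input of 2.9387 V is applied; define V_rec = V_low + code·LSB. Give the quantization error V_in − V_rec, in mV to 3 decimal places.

Step size: 12 V ÷ 2^14 = 0.732 mV.
Scaled input = 4012.3051 LSBs, so code = 4012.
Reconstructed: 2.9384766 V.
Error = 2.9387 − 2.9384766 = 0.000223438 V = 0.223 mV.

0.223 mV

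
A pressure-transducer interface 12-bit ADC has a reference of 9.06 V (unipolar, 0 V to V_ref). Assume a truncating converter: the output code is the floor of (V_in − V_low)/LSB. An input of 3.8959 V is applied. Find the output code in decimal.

code 1761

LSB = 9.06 V / 4096 = 2.212 mV.
(3.8959 − 0) / 0.00221191 = 1761.325 LSBs.
Floor → code 1761.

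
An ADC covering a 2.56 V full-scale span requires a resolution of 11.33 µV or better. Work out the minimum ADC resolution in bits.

18 bits

Number of steps required ≥ 2.56 V / 11.33 µV = 225948.81.
Need 2^N ≥ 225948.81; 2^17 = 131072, 2^18 = 262144.
Minimum N = 18.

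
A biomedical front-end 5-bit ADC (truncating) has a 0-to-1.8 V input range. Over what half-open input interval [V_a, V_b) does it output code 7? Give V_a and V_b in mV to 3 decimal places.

[393.750 mV, 450.000 mV)

LSB = 1.8/2^5 = 56.250 mV.
V_a = V_low + 7·LSB = 0.39375 V; V_b = V_low + 8·LSB = 0.45 V.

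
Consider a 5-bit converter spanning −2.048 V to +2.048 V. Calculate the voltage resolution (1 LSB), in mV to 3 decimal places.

128.000 mV

Full-scale span = 4.096 V.
LSB = 4.096 / 2^5 = 4.096 / 32 = 0.128 V = 128.000 mV.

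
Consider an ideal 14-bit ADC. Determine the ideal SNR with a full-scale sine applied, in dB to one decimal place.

86.0 dB

SNR ≈ 6.02·N + 1.76 dB = 6.02·14 + 1.76 = 86.04 dB.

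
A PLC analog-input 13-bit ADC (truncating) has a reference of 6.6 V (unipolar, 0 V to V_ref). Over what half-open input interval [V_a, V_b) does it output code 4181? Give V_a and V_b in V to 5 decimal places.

[3.36848 V, 3.36929 V)

LSB = 6.6/2^13 = 0.806 mV.
V_a = V_low + 4181·LSB = 3.36848 V; V_b = V_low + 4182·LSB = 3.36929 V.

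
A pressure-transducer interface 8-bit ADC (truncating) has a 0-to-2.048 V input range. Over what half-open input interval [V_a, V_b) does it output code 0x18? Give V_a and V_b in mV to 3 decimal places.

LSB = 2.048/2^8 = 8.000 mV.
Code 0x18 = 24 decimal.
V_a = V_low + 24·LSB = 0.192 V; V_b = V_low + 25·LSB = 0.2 V.

[192.000 mV, 200.000 mV)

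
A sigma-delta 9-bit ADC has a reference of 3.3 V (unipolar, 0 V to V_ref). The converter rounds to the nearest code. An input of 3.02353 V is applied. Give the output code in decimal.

With 512 levels over 3.3 V, one step is 6.445 mV.
Input sits at 469.105 steps above V_low.
So the output code is 469.

code 469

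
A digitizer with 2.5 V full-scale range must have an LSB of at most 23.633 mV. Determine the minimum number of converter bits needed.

7 bits

Number of steps required ≥ 2.5 V / 23.633 mV = 105.78.
Need 2^N ≥ 105.78; 2^6 = 64, 2^7 = 128.
Minimum N = 7.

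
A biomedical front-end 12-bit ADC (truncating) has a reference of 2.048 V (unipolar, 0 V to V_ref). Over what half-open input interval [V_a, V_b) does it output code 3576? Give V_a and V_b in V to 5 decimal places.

LSB = 2.048/2^12 = 0.500 mV.
V_a = V_low + 3576·LSB = 1.788 V; V_b = V_low + 3577·LSB = 1.7885 V.

[1.78800 V, 1.78850 V)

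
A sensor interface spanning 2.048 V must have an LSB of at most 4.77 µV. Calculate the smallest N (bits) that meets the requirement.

Number of steps required ≥ 2.048 V / 4.77 µV = 429350.10.
Need 2^N ≥ 429350.10; 2^18 = 262144, 2^19 = 524288.
Minimum N = 19.

19 bits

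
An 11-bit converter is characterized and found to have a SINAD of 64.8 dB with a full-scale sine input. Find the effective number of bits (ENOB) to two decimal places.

ENOB = (SINAD − 1.76) / 6.02 = (64.8 − 1.76)/6.02 = 10.472.

10.47 bits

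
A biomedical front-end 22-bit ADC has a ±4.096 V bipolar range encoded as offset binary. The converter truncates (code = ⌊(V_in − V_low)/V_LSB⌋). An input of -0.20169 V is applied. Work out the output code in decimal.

code 1993886

Full-scale span = 8.192 V; LSB = 8.192/2^22 = 1.95 µV.
Input sits at 1993886.720 steps above V_low.
⌊·⌋(1993886.720) = 1993886.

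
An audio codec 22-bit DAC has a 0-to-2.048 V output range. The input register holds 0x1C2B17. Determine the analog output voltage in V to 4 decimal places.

0.9014 V

LSB = 2.048 V / 2^22 = 0.49 µV.
Code 0x1C2B17 = 1846039 decimal.
V_out = 0 + 1846039 × 4.88281e-07 V = 0.901386 V.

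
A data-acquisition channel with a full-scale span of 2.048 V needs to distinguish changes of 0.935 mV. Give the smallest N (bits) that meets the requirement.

Number of steps required ≥ 2.048 V / 0.935 mV = 2190.37.
Need 2^N ≥ 2190.37; 2^11 = 2048, 2^12 = 4096.
Minimum N = 12.

12 bits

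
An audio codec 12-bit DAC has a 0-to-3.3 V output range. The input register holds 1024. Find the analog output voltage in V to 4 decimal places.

LSB = 3.3 V / 2^12 = 0.806 mV.
V_out = 0 + 1024 × 0.000805664 V = 0.825 V.

0.8250 V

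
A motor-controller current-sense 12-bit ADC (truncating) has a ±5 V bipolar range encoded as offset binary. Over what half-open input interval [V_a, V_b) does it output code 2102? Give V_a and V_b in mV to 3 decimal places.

[131.836 mV, 134.277 mV)

LSB = 10/2^12 = 2.441 mV.
V_a = V_low + 2102·LSB = 0.131836 V; V_b = V_low + 2103·LSB = 0.134277 V.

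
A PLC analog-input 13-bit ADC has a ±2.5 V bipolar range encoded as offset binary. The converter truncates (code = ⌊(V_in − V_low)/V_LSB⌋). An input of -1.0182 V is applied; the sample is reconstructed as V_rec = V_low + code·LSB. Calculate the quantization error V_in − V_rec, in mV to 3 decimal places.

LSB = 5/2^13 = 0.610 mV.
(-1.0182 − (−2.5))/0.000610352 = 2427.7811; ⌊·⌋ gives code 2427.
V_rec = (−2.5) + 2427·0.000610352 = -1.0186768 V.
Error = -1.0182 − (−1.0186768) = 0.000476758 V = 0.477 mV.

0.477 mV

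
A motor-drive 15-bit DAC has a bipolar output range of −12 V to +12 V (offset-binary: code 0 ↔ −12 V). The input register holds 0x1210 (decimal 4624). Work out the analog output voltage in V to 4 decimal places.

LSB = 24 V / 2^15 = 0.732 mV.
Code 0x1210 = 4624 decimal.
V_out = (−12) + 4624 × 0.000732422 V = -8.61328 V.

-8.6133 V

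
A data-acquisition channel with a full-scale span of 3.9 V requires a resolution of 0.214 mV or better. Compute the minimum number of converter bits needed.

15 bits

Number of steps required ≥ 3.9 V / 0.214 mV = 18224.30.
Need 2^N ≥ 18224.30; 2^14 = 16384, 2^15 = 32768.
Minimum N = 15.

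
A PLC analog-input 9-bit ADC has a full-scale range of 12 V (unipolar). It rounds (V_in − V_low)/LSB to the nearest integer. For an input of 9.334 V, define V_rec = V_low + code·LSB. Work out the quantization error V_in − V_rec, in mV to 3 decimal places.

Step size: 12 V ÷ 2^9 = 23.438 mV.
Scaled input = 398.2507 LSBs, so code = 398.
V_rec = 0 + 398·0.0234375 = 9.328125 V.
Difference: 0.005875 V → 5.875 mV.

5.875 mV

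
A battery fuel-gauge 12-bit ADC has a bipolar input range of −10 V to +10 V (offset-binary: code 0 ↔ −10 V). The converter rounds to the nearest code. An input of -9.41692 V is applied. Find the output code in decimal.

With 4096 levels over 20 V, one step is 4.883 mV.
Input sits at 119.415 steps above V_low.
So the output code is 119.

code 119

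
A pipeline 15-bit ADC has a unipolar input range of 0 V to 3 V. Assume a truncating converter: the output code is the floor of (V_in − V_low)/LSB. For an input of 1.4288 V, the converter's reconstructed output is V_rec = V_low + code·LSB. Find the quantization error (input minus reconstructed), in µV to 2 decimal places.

Step size: 3 V ÷ 2^15 = 91.55 µV.
(1.4288 − 0)/9.15527e-05 = 15606.3061; ⌊·⌋ gives code 15606.
V_rec = 0 + 15606·9.15527e-05 = 1.428772 V.
V_in − V_rec = 2.80273e-05 V = 28.03 µV.

28.03 µV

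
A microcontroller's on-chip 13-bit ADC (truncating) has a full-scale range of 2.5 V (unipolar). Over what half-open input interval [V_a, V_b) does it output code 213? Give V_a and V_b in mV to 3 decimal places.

[65.002 mV, 65.308 mV)

LSB = 2.5/2^13 = 305.18 µV.
V_a = V_low + 213·LSB = 0.0650024 V; V_b = V_low + 214·LSB = 0.0653076 V.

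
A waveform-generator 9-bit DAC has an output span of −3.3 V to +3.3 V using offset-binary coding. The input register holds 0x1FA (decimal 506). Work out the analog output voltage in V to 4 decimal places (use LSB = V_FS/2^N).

3.2227 V

LSB = 6.6 V / 2^9 = 12.891 mV.
Code 0x1FA = 506 decimal.
V_out = (−3.3) + 506 × 0.0128906 V = 3.22266 V.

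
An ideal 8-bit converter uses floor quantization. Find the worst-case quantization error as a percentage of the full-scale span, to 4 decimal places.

0.3906 %

Truncating → worst-case error = 1 LSB = V_FS/2^8, so 100/256 = 0.390625 % of full scale.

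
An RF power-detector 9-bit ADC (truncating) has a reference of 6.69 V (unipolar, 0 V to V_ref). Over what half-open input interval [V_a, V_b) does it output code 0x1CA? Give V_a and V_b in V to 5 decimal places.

[5.98441 V, 5.99748 V)

LSB = 6.69/2^9 = 13.066 mV.
Code 0x1CA = 458 decimal.
V_a = V_low + 458·LSB = 5.98441 V; V_b = V_low + 459·LSB = 5.99748 V.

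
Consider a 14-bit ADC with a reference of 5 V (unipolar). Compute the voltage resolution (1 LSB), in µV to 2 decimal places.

305.18 µV

Full-scale span = 5 V.
LSB = 5 / 2^14 = 5 / 16384 = 0.000305176 V = 305.18 µV.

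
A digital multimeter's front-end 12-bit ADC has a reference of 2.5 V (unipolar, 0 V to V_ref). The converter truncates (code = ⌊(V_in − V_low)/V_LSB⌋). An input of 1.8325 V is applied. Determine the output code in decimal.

Full-scale span = 2.5 V; LSB = 2.5/2^12 = 0.610 mV.
(V_in − V_low)/LSB = (1.8325 − 0) / 0.000610352 = 3002.368.
⌊·⌋(3002.368) = 3002.

code 3002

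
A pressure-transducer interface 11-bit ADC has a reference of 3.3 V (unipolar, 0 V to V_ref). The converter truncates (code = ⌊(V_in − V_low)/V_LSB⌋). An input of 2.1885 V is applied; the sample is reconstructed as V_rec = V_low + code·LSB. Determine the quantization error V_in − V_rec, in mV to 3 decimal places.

0.316 mV

Step size: 3.3 V ÷ 2^11 = 1.611 mV.
(2.1885 − 0)/0.00161133 = 1358.1964; ⌊·⌋ gives code 1358.
Code 1358 maps back to 0 + 1358×0.00161133 V = 2.1881836 V.
Difference: 0.000316406 V → 0.316 mV.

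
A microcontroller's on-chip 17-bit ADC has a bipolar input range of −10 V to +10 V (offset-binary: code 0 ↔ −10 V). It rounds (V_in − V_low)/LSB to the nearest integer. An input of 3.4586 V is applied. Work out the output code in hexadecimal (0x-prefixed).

code 0x1588A (decimal 88202)

LSB = 20 V / 131072 = 152.59 µV.
(3.4586 − (−10)) / 0.000152588 = 88202.281 LSBs.
So the output code is 88202.
In hexadecimal (0x-prefixed): 0x1588A.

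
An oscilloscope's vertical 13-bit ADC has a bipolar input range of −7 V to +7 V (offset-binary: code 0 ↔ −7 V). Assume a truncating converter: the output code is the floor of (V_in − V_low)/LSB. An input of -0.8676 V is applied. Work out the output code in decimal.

Full-scale span = 14 V; LSB = 14/2^13 = 1.709 mV.
(V_in − V_low)/LSB = (-0.8676 − (−7)) / 0.00170898 = 3588.330.
Floor → code 3588.

code 3588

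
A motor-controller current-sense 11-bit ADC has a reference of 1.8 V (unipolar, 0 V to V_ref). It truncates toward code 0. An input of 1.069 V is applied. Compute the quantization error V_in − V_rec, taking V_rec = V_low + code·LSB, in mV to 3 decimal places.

LSB = 1.8/2^11 = 0.879 mV.
(V_in − V_low)/LSB = (1.069 − 0)/0.000878906 = 1216.2844 → code 1216 (floor).
Reconstructed: 1.06875 V.
Error = 1.069 − 1.06875 = 0.00025 V = 0.250 mV.

0.250 mV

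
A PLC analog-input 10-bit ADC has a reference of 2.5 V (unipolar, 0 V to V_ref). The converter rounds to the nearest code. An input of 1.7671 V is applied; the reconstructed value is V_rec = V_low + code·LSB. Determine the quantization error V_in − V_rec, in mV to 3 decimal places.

-0.478 mV

Step size: 2.5 V ÷ 2^10 = 2.441 mV.
Scaled input = 723.8042 LSBs, so code = 724.
Reconstructed: 1.7675781 V.
Difference: -0.000478125 V → -0.478 mV.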